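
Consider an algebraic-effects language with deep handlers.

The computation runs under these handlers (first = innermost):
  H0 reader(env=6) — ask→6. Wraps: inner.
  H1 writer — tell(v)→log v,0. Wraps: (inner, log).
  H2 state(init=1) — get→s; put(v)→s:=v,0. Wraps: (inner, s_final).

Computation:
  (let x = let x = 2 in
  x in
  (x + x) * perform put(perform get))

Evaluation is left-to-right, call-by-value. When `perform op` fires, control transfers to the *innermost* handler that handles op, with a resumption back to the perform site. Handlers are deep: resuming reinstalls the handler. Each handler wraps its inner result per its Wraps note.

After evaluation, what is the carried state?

Answer: 1

Step-by-step:
get @ H2 ⇒ 1
put(1) @ H2 ⇒ s:=1
H0 returns 0
H1 returns (0, ())
H2 returns ((0, ()), 1)
= ((0, ()), 1)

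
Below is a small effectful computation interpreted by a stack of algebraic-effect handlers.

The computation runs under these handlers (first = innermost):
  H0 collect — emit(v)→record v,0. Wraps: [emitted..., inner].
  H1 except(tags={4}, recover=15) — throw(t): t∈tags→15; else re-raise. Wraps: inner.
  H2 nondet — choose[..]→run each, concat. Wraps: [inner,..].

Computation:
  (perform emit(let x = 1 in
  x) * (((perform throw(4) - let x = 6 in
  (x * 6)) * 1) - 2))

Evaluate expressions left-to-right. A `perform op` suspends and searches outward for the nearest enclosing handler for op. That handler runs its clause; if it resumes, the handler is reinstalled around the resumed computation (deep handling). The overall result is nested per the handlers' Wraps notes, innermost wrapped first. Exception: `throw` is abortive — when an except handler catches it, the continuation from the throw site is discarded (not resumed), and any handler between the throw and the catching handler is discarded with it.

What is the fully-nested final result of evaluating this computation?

Answer: [15]

Evaluation trace:
emit(1) @ H0 ⇒ out+=1
throw(4) @ H1 caught ⇒ 15
H2 returns [15]
= [15]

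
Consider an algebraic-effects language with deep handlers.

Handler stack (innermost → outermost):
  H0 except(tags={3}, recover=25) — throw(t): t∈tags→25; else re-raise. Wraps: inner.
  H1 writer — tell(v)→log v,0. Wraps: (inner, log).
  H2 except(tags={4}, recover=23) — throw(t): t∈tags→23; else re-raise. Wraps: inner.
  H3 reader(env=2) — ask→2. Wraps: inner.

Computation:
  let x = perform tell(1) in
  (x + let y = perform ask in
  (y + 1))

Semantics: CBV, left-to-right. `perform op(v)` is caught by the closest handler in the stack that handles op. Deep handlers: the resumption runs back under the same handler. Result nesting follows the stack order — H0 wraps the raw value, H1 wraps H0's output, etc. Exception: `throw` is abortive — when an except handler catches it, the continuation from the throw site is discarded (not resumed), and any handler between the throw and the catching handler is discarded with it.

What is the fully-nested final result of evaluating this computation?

Step-by-step:
tell(1) @ H1 ⇒ log+=1
ask @ H3 ⇒ 2
H0 returns 3
H1 returns (3, (1))
H2 returns (3, (1))
H3 returns (3, (1))
= (3, (1))

Answer: (3, (1))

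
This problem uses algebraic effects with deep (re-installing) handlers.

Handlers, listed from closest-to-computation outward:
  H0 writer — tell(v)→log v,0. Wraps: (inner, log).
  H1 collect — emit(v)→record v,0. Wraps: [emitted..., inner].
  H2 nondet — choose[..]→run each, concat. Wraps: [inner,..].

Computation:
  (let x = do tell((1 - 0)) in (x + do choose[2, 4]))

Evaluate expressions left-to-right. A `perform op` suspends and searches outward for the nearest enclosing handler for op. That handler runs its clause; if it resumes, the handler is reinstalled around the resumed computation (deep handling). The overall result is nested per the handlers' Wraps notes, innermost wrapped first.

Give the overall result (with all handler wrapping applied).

Evaluation trace:
tell(1) @ H0 ⇒ log+=1
choose[2, 4] @ H2
  branch[0] choose=2:
    H0 returns (2, (1))
    H1 returns [(2, (1))]
    H2 returns [[(2, (1))]]
  branch[1] choose=4:
    H0 returns (4, (1))
    H1 returns [(4, (1))]
    H2 returns [[(4, (1))]]
= [[(2, (1))], [(4, (1))]]

Answer: [[(2, (1))], [(4, (1))]]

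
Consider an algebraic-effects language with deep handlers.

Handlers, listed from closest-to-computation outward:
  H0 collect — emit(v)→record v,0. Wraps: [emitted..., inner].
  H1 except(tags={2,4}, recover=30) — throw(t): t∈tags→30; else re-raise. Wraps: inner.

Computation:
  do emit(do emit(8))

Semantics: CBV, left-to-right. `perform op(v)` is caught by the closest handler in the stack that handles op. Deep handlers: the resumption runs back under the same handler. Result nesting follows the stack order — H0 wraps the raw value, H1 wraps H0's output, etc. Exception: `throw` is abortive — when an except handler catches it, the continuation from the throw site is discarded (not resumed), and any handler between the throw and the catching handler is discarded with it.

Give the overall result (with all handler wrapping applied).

Answer: [8, 0, 0]

Evaluation trace:
emit(8) @ H0 ⇒ out+=8
emit(0) @ H0 ⇒ out+=0
H0 returns [8, 0, 0]
H1 returns [8, 0, 0]
= [8, 0, 0]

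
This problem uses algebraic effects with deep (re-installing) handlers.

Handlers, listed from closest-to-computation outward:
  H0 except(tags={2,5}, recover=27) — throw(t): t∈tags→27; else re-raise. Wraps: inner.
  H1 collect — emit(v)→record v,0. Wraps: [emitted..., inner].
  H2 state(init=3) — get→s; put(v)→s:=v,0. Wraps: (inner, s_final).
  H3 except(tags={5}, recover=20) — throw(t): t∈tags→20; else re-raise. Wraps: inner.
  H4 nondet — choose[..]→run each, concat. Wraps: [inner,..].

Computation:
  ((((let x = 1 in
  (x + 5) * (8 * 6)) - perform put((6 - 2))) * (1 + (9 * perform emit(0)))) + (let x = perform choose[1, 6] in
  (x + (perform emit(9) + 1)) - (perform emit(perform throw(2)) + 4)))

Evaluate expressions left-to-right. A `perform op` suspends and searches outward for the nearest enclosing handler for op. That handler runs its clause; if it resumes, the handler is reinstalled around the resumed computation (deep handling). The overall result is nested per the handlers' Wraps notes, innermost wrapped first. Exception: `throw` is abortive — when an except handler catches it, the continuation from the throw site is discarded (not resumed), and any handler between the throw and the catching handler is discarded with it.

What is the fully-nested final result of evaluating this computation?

Answer: [([0, 9, 27], 4), ([0, 9, 27], 4)]

Step-by-step:
put(4) @ H2 ⇒ s:=4
emit(0) @ H1 ⇒ out+=0
choose[1, 6] @ H4
  branch[0] choose=1:
    emit(9) @ H1 ⇒ out+=9
    throw(2) @ H0 caught ⇒ 27
    H1 returns [0, 9, 27]
    H2 returns ([0, 9, 27], 4)
    H3 returns ([0, 9, 27], 4)
    H4 returns [([0, 9, 27], 4)]
  branch[1] choose=6:
    emit(9) @ H1 ⇒ out+=9
    throw(2) @ H0 caught ⇒ 27
    H1 returns [0, 9, 27]
    H2 returns ([0, 9, 27], 4)
    H3 returns ([0, 9, 27], 4)
    H4 returns [([0, 9, 27], 4)]
= [([0, 9, 27], 4), ([0, 9, 27], 4)]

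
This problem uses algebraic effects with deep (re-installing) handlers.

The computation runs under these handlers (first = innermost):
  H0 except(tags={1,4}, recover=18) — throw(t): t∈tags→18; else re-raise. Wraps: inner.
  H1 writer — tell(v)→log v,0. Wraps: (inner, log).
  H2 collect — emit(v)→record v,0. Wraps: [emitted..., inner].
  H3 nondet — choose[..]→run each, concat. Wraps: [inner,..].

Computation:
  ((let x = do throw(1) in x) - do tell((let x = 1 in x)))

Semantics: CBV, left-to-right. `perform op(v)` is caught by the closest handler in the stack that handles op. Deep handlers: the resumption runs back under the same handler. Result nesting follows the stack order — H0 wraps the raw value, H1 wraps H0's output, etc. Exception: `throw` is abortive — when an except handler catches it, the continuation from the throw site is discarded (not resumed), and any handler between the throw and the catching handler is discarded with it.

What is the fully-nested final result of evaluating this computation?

Evaluation trace:
throw(1) @ H0 caught ⇒ 18
H1 returns (18, ())
H2 returns [(18, ())]
H3 returns [[(18, ())]]
= [[(18, ())]]

Answer: [[(18, ())]]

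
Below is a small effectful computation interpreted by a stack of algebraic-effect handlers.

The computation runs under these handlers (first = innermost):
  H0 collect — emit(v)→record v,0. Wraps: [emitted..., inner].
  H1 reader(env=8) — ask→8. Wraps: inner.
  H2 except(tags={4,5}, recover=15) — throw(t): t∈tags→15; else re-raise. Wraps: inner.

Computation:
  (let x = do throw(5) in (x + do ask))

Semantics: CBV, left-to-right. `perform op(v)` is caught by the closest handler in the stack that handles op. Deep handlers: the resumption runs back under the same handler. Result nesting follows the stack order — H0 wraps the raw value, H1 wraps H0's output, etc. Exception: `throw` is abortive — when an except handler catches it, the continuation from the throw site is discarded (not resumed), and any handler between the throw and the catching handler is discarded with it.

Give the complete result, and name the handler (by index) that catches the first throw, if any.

Working:
throw(5) @ H2 caught ⇒ 15
= 15

Answer: 15 ; first throw caught by: H2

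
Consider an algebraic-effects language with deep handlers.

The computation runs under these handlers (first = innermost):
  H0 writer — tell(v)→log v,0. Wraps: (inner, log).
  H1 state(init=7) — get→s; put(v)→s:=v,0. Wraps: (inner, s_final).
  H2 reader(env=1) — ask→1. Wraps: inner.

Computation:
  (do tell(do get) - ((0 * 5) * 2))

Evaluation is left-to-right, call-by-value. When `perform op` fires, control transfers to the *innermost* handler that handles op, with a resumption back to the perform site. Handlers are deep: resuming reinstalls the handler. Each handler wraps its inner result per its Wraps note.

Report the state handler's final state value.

Answer: 7

Working:
get @ H1 ⇒ 7
tell(7) @ H0 ⇒ log+=7
H0 returns (0, (7))
H1 returns ((0, (7)), 7)
H2 returns ((0, (7)), 7)
= ((0, (7)), 7)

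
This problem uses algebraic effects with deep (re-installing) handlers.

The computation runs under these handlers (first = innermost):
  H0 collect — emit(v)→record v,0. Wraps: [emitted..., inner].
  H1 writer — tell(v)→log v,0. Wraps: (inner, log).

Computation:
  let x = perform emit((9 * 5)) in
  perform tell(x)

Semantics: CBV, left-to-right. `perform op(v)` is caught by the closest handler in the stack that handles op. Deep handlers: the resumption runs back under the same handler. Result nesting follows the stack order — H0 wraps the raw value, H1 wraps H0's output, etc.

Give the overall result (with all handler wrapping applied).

Evaluation trace:
emit(45) @ H0 ⇒ out+=45
tell(0) @ H1 ⇒ log+=0
H0 returns [45, 0]
H1 returns ([45, 0], (0))
= ([45, 0], (0))

Answer: ([45, 0], (0))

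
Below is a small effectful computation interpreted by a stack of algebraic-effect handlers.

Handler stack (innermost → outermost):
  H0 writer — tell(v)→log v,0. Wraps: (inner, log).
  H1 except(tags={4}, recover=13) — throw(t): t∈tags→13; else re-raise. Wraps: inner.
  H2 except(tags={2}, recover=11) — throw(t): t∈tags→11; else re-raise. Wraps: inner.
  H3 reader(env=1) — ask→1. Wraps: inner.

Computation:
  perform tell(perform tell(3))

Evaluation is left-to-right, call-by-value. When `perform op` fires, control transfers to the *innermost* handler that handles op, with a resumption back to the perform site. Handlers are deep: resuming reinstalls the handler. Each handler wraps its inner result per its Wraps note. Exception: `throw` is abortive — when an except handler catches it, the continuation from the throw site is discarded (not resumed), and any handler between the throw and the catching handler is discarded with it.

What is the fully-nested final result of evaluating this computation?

Answer: (0, (3, 0))

Working:
tell(3) @ H0 ⇒ log+=3
tell(0) @ H0 ⇒ log+=0
H0 returns (0, (3, 0))
H1 returns (0, (3, 0))
H2 returns (0, (3, 0))
H3 returns (0, (3, 0))
= (0, (3, 0))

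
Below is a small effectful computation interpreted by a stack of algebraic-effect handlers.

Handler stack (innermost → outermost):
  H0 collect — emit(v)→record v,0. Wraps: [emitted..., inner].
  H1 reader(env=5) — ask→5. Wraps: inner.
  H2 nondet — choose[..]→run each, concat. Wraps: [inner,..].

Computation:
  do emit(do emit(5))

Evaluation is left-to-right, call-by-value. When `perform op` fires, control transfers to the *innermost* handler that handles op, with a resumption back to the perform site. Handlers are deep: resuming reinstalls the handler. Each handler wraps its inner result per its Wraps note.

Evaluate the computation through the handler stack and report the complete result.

Evaluation trace:
emit(5) @ H0 ⇒ out+=5
emit(0) @ H0 ⇒ out+=0
H0 returns [5, 0, 0]
H1 returns [5, 0, 0]
H2 returns [[5, 0, 0]]
= [[5, 0, 0]]

Answer: [[5, 0, 0]]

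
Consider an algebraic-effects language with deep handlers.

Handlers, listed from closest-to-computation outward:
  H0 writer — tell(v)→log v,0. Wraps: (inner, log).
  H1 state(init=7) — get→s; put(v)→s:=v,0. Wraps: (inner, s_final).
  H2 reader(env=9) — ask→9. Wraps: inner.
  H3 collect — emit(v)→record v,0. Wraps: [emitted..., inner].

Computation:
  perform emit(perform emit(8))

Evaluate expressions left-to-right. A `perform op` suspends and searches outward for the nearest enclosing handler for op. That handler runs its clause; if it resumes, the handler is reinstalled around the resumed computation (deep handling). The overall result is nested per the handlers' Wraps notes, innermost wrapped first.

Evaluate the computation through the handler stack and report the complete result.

Evaluation trace:
emit(8) @ H3 ⇒ out+=8
emit(0) @ H3 ⇒ out+=0
H0 returns (0, ())
H1 returns ((0, ()), 7)
H2 returns ((0, ()), 7)
H3 returns [8, 0, ((0, ()), 7)]
= [8, 0, ((0, ()), 7)]

Answer: [8, 0, ((0, ()), 7)]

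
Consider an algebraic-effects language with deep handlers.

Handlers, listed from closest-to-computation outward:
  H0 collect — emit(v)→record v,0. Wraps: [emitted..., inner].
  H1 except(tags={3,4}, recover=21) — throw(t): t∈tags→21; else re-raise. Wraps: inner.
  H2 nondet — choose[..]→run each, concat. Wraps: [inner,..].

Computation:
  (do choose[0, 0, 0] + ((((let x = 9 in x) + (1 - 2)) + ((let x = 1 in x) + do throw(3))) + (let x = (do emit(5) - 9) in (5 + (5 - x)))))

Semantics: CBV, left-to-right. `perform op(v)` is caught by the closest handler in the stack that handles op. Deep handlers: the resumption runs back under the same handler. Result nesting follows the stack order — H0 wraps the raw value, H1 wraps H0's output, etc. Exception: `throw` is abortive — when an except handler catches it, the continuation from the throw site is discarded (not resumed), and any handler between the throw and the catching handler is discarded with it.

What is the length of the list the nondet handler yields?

Answer: 3

Working:
choose[0, 0, 0] @ H2
  branch[0] choose=0:
    throw(3) @ H1 caught ⇒ 21
    H2 returns [21]
  branch[1] choose=0:
    throw(3) @ H1 caught ⇒ 21
    H2 returns [21]
  branch[2] choose=0:
    throw(3) @ H1 caught ⇒ 21
    H2 returns [21]
= [21, 21, 21]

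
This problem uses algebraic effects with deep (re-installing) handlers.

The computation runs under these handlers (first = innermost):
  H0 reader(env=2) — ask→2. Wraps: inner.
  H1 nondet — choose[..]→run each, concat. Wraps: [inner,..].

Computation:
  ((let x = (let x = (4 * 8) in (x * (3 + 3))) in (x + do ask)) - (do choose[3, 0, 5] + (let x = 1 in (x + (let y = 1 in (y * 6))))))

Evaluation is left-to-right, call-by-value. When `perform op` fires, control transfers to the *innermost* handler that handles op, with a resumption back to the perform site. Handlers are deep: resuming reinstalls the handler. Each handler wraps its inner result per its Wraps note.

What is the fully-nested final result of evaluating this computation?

Answer: [184, 187, 182]

Evaluation trace:
ask @ H0 ⇒ 2
choose[3, 0, 5] @ H1
  branch[0] choose=3:
    H0 returns 184
    H1 returns [184]
  branch[1] choose=0:
    H0 returns 187
    H1 returns [187]
  branch[2] choose=5:
    H0 returns 182
    H1 returns [182]
= [184, 187, 182]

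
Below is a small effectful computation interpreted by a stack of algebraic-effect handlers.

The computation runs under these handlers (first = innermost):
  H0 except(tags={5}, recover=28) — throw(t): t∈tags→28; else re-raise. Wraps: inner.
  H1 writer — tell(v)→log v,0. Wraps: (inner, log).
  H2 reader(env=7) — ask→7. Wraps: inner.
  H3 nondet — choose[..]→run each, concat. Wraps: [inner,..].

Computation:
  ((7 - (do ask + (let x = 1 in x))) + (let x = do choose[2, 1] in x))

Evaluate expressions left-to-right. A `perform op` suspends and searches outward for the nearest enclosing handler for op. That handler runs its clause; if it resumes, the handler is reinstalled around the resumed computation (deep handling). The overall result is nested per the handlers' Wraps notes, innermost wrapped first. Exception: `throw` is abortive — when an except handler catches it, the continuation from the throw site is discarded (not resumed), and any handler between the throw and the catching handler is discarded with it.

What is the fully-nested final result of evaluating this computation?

Evaluation trace:
ask @ H2 ⇒ 7
choose[2, 1] @ H3
  branch[0] choose=2:
    H0 returns 1
    H1 returns (1, ())
    H2 returns (1, ())
    H3 returns [(1, ())]
  branch[1] choose=1:
    H0 returns 0
    H1 returns (0, ())
    H2 returns (0, ())
    H3 returns [(0, ())]
= [(1, ()), (0, ())]

Answer: [(1, ()), (0, ())]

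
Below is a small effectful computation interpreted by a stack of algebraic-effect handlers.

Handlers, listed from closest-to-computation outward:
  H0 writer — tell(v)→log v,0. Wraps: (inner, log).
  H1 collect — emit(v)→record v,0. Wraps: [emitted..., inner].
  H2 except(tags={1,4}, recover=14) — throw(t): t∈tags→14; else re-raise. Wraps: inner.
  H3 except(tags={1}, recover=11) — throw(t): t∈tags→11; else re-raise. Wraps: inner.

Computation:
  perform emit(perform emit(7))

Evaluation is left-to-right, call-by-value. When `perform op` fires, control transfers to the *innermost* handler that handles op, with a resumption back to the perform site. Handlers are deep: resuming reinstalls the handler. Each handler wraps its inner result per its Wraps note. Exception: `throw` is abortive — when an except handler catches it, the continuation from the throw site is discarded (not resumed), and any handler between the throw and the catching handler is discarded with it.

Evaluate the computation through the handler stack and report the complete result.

Step-by-step:
emit(7) @ H1 ⇒ out+=7
emit(0) @ H1 ⇒ out+=0
H0 returns (0, ())
H1 returns [7, 0, (0, ())]
H2 returns [7, 0, (0, ())]
H3 returns [7, 0, (0, ())]
= [7, 0, (0, ())]

Answer: [7, 0, (0, ())]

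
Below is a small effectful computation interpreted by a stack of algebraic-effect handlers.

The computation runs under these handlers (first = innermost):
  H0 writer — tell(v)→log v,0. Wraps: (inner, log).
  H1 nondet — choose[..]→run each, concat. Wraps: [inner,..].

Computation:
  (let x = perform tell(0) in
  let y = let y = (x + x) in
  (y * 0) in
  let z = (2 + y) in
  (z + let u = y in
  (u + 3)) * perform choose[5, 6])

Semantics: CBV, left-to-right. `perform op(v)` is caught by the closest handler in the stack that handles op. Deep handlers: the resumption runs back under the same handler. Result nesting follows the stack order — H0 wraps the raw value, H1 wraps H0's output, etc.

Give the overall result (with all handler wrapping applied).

Answer: [(25, (0)), (30, (0))]

Working:
tell(0) @ H0 ⇒ log+=0
choose[5, 6] @ H1
  branch[0] choose=5:
    H0 returns (25, (0))
    H1 returns [(25, (0))]
  branch[1] choose=6:
    H0 returns (30, (0))
    H1 returns [(30, (0))]
= [(25, (0)), (30, (0))]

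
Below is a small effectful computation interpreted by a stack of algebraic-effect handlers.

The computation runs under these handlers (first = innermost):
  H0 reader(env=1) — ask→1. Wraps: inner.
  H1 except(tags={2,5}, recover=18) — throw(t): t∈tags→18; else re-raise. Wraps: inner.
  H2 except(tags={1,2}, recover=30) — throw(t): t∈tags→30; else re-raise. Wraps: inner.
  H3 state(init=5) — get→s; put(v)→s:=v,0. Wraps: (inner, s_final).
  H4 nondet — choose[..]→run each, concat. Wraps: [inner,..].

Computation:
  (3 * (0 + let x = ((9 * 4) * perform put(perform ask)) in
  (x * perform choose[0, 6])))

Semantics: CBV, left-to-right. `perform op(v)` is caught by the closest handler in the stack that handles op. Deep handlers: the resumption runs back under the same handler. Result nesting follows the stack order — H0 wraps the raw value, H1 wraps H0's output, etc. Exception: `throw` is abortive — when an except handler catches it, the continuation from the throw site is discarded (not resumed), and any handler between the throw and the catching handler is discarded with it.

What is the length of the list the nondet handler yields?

Working:
ask @ H0 ⇒ 1
put(1) @ H3 ⇒ s:=1
choose[0, 6] @ H4
  branch[0] choose=0:
    H0 returns 0
    H1 returns 0
    H2 returns 0
    H3 returns (0, 1)
    H4 returns [(0, 1)]
  branch[1] choose=6:
    H0 returns 0
    H1 returns 0
    H2 returns 0
    H3 returns (0, 1)
    H4 returns [(0, 1)]
= [(0, 1), (0, 1)]

Answer: 2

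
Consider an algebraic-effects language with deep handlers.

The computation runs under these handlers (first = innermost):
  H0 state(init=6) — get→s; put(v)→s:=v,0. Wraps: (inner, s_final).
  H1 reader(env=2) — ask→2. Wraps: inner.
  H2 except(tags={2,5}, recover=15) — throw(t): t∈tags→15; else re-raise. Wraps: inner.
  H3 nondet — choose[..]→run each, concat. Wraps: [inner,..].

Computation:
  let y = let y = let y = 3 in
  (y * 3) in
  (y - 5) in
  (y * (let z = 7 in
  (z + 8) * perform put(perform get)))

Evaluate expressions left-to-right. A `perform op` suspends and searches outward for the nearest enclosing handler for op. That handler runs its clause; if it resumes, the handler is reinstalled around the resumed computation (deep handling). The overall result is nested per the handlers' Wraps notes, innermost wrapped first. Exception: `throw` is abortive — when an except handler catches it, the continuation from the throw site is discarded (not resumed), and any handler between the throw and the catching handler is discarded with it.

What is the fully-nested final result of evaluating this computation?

Evaluation trace:
get @ H0 ⇒ 6
put(6) @ H0 ⇒ s:=6
H0 returns (0, 6)
H1 returns (0, 6)
H2 returns (0, 6)
H3 returns [(0, 6)]
= [(0, 6)]

Answer: [(0, 6)]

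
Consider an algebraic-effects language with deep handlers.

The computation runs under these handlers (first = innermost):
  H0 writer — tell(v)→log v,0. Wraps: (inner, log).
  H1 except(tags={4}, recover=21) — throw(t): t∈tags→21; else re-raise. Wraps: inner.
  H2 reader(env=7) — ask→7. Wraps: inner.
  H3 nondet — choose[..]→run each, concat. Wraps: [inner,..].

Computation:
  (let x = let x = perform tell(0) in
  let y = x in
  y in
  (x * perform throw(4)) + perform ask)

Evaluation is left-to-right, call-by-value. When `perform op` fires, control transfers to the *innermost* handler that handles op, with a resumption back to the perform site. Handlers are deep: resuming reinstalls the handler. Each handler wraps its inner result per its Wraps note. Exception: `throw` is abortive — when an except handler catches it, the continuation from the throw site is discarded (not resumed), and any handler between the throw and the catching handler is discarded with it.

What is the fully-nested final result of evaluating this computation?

Step-by-step:
tell(0) @ H0 ⇒ log+=0
throw(4) @ H1 caught ⇒ 21
H2 returns 21
H3 returns [21]
= [21]

Answer: [21]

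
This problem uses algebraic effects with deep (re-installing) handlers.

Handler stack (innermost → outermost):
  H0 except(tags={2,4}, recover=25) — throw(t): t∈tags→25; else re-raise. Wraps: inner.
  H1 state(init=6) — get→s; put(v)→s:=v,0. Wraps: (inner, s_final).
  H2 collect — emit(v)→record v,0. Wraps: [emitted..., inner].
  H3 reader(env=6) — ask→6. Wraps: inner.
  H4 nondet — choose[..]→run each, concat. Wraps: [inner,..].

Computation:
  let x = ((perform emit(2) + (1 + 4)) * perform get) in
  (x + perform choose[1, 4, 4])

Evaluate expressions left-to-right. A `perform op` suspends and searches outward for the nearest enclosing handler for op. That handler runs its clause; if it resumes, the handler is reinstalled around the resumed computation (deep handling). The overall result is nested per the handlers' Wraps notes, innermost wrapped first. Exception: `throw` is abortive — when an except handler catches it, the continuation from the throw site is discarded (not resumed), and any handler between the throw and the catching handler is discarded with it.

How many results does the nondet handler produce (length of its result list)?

Step-by-step:
emit(2) @ H2 ⇒ out+=2
get @ H1 ⇒ 6
choose[1, 4, 4] @ H4
  branch[0] choose=1:
    H0 returns 31
    H1 returns (31, 6)
    H2 returns [2, (31, 6)]
    H3 returns [2, (31, 6)]
    H4 returns [[2, (31, 6)]]
  branch[1] choose=4:
    H0 returns 34
    H1 returns (34, 6)
    H2 returns [2, (34, 6)]
    H3 returns [2, (34, 6)]
    H4 returns [[2, (34, 6)]]
  branch[2] choose=4:
    H0 returns 34
    H1 returns (34, 6)
    H2 returns [2, (34, 6)]
    H3 returns [2, (34, 6)]
    H4 returns [[2, (34, 6)]]
= [[2, (31, 6)], [2, (34, 6)], [2, (34, 6)]]

Answer: 3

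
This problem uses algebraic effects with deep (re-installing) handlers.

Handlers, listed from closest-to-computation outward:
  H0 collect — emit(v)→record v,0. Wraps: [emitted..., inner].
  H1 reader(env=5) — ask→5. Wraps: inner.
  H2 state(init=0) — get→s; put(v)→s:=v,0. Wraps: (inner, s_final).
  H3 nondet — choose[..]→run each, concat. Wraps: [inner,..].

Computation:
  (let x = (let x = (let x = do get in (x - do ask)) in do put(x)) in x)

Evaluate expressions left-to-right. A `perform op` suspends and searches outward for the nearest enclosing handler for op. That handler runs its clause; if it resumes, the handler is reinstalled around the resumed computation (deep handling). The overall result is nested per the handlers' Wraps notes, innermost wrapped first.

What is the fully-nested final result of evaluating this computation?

Answer: [([0], -5)]

Step-by-step:
get @ H2 ⇒ 0
ask @ H1 ⇒ 5
put(-5) @ H2 ⇒ s:=-5
H0 returns [0]
H1 returns [0]
H2 returns ([0], -5)
H3 returns [([0], -5)]
= [([0], -5)]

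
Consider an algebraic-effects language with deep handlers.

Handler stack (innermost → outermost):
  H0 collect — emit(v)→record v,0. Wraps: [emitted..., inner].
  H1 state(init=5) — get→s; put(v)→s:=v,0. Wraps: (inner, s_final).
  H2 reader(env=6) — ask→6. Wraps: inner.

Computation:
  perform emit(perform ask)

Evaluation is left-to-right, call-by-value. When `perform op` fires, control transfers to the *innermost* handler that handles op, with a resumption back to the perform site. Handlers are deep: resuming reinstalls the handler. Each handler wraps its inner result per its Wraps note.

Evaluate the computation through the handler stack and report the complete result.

Answer: ([6, 0], 5)

Working:
ask @ H2 ⇒ 6
emit(6) @ H0 ⇒ out+=6
H0 returns [6, 0]
H1 returns ([6, 0], 5)
H2 returns ([6, 0], 5)
= ([6, 0], 5)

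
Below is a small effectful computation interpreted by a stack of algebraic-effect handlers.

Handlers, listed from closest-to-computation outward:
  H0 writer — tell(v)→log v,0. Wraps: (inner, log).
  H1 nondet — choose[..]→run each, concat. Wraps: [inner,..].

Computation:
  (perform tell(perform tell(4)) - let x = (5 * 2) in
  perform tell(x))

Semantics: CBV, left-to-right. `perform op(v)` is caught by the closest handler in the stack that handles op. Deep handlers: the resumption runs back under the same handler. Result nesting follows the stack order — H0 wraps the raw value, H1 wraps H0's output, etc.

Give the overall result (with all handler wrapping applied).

Evaluation trace:
tell(4) @ H0 ⇒ log+=4
tell(0) @ H0 ⇒ log+=0
tell(10) @ H0 ⇒ log+=10
H0 returns (0, (4, 0, 10))
H1 returns [(0, (4, 0, 10))]
= [(0, (4, 0, 10))]

Answer: [(0, (4, 0, 10))]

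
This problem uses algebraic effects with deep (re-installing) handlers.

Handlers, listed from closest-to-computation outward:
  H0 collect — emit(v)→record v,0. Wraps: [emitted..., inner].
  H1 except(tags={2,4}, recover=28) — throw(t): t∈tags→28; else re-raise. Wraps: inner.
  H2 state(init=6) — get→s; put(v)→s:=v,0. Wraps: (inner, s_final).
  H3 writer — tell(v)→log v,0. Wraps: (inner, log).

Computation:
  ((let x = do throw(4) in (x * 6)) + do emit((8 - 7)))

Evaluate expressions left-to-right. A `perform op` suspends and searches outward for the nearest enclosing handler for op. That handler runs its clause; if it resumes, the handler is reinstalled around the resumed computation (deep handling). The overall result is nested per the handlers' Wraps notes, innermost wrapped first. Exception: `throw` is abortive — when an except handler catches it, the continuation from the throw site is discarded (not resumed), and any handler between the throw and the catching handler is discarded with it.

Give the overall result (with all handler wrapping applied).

Evaluation trace:
throw(4) @ H1 caught ⇒ 28
H2 returns (28, 6)
H3 returns ((28, 6), ())
= ((28, 6), ())

Answer: ((28, 6), ())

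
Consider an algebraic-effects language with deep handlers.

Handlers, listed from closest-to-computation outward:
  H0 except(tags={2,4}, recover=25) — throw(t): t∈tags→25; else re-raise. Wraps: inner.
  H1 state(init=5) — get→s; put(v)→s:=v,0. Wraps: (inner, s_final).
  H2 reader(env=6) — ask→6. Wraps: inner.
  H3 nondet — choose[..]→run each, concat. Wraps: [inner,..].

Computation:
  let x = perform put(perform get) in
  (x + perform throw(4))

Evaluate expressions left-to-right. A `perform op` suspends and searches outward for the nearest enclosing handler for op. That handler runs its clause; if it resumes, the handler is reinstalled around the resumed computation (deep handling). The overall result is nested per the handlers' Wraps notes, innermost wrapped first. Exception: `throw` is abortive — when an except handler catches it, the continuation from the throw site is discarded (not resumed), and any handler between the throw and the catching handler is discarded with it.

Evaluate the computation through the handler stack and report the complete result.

Step-by-step:
get @ H1 ⇒ 5
put(5) @ H1 ⇒ s:=5
throw(4) @ H0 caught ⇒ 25
H1 returns (25, 5)
H2 returns (25, 5)
H3 returns [(25, 5)]
= [(25, 5)]

Answer: [(25, 5)]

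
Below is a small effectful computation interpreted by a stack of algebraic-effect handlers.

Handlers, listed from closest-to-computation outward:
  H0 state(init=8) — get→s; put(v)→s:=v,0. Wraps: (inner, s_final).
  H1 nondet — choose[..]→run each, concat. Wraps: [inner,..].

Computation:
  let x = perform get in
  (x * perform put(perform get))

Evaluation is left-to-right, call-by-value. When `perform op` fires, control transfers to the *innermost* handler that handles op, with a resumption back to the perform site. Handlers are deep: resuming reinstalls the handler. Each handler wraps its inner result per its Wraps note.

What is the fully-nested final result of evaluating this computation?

Step-by-step:
get @ H0 ⇒ 8
get @ H0 ⇒ 8
put(8) @ H0 ⇒ s:=8
H0 returns (0, 8)
H1 returns [(0, 8)]
= [(0, 8)]

Answer: [(0, 8)]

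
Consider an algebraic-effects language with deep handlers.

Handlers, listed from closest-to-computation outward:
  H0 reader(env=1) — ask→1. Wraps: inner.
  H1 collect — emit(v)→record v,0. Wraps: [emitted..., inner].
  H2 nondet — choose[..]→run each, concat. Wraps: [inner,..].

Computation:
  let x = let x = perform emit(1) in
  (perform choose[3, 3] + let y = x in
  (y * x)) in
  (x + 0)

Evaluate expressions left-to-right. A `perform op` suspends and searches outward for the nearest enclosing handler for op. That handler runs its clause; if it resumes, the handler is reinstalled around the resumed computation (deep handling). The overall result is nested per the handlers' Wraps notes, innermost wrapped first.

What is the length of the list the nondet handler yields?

Step-by-step:
emit(1) @ H1 ⇒ out+=1
choose[3, 3] @ H2
  branch[0] choose=3:
    H0 returns 3
    H1 returns [1, 3]
    H2 returns [[1, 3]]
  branch[1] choose=3:
    H0 returns 3
    H1 returns [1, 3]
    H2 returns [[1, 3]]
= [[1, 3], [1, 3]]

Answer: 2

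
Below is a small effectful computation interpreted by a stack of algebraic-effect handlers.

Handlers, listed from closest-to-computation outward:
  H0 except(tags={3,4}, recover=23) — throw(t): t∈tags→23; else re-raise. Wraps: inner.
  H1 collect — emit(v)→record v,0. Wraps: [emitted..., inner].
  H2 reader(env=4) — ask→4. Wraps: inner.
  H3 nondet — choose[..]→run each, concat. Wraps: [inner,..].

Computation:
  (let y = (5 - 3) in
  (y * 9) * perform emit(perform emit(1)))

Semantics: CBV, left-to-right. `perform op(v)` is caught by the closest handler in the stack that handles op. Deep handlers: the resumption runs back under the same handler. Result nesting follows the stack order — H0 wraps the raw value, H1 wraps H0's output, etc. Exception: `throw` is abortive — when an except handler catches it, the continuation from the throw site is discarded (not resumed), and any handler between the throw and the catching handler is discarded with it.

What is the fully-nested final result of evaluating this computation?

Answer: [[1, 0, 0]]

Step-by-step:
emit(1) @ H1 ⇒ out+=1
emit(0) @ H1 ⇒ out+=0
H0 returns 0
H1 returns [1, 0, 0]
H2 returns [1, 0, 0]
H3 returns [[1, 0, 0]]
= [[1, 0, 0]]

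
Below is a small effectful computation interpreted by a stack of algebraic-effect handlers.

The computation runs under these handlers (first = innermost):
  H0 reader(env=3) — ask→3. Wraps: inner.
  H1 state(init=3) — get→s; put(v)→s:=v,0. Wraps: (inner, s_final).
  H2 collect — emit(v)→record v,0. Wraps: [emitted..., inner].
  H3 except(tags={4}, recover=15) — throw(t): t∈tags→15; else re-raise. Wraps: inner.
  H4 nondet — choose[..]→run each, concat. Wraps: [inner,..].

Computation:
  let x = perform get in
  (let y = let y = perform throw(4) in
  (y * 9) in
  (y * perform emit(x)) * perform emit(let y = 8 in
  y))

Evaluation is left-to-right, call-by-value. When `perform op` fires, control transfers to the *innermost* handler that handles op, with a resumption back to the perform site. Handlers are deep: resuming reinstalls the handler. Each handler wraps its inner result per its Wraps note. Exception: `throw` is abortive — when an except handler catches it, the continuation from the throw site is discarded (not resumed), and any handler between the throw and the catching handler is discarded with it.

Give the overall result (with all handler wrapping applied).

Answer: [15]

Step-by-step:
get @ H1 ⇒ 3
throw(4) @ H3 caught ⇒ 15
H4 returns [15]
= [15]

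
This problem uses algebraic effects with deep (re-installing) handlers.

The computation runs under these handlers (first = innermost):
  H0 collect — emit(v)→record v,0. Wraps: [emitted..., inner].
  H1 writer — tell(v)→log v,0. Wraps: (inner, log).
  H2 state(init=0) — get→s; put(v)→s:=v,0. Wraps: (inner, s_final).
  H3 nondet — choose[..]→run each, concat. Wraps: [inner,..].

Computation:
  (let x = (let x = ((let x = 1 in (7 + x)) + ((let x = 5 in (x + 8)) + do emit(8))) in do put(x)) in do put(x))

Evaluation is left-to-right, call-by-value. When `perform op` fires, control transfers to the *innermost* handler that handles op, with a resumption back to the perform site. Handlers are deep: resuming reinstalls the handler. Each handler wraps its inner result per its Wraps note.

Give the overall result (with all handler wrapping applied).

Working:
emit(8) @ H0 ⇒ out+=8
put(21) @ H2 ⇒ s:=21
put(0) @ H2 ⇒ s:=0
H0 returns [8, 0]
H1 returns ([8, 0], ())
H2 returns (([8, 0], ()), 0)
H3 returns [(([8, 0], ()), 0)]
= [(([8, 0], ()), 0)]

Answer: [(([8, 0], ()), 0)]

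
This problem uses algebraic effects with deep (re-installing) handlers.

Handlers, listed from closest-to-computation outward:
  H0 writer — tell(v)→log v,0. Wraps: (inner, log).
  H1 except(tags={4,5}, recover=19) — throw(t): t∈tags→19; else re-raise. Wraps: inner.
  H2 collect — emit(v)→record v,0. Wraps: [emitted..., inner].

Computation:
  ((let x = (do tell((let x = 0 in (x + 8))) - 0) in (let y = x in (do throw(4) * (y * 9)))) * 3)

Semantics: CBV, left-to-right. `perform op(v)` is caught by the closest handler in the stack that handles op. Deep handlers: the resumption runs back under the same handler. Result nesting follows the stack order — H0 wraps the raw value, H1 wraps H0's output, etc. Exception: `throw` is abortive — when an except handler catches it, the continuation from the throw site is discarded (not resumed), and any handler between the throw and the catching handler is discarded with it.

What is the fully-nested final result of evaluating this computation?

Evaluation trace:
tell(8) @ H0 ⇒ log+=8
throw(4) @ H1 caught ⇒ 19
H2 returns [19]
= [19]

Answer: [19]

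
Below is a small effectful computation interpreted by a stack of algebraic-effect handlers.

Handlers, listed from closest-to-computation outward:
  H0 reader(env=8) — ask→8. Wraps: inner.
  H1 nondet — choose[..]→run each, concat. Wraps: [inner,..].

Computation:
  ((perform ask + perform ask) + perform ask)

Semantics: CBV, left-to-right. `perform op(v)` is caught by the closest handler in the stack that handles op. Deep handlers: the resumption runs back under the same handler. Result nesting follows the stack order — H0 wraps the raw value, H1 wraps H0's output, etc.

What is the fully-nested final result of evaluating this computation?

Answer: [24]

Step-by-step:
ask @ H0 ⇒ 8
ask @ H0 ⇒ 8
ask @ H0 ⇒ 8
H0 returns 24
H1 returns [24]
= [24]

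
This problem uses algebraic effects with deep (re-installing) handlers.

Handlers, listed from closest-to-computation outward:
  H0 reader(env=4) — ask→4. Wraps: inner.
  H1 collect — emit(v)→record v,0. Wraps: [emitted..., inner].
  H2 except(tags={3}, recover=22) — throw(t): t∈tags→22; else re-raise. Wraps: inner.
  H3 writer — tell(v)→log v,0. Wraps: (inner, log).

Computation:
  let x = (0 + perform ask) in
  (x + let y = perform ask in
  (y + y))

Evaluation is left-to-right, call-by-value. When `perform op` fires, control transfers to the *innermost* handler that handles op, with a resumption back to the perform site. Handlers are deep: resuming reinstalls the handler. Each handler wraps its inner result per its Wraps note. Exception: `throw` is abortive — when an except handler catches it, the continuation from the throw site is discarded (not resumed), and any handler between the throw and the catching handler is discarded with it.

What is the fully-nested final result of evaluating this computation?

Answer: ([12], ())

Evaluation trace:
ask @ H0 ⇒ 4
ask @ H0 ⇒ 4
H0 returns 12
H1 returns [12]
H2 returns [12]
H3 returns ([12], ())
= ([12], ())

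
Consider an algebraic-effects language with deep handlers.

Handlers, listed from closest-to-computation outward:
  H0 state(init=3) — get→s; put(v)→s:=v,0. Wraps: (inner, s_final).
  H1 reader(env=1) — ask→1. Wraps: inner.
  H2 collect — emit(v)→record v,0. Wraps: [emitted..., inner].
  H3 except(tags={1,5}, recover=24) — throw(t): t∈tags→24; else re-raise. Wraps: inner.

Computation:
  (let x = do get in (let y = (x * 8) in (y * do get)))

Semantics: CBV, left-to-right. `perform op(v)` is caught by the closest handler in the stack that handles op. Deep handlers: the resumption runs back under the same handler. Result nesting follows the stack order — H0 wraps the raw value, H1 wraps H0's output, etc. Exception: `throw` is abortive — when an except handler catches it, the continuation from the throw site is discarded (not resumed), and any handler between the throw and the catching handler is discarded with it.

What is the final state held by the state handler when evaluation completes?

Answer: 3

Step-by-step:
get @ H0 ⇒ 3
get @ H0 ⇒ 3
H0 returns (72, 3)
H1 returns (72, 3)
H2 returns [(72, 3)]
H3 returns [(72, 3)]
= [(72, 3)]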